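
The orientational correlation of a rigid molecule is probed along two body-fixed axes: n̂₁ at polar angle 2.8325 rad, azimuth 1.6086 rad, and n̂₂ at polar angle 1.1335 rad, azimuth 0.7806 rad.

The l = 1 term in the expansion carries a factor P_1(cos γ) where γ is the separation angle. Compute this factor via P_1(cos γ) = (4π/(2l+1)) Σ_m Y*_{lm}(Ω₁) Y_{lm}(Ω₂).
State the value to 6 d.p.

Addition theorem: P_1(cos γ) = (4π/3) Σ_m Y*_{lm}(Ω₁) Y_{lm}(Ω₂), m = −1…1:
  [-1]  conj(Y_{1,-1})(Ω₁) = -0.00397 + 0.10502j ; Y_{1,-1}(Ω₂) = 0.22237 - 0.22025j ; Δ = 0.02225 + 0.02423j
  [+0]  conj(Y_{1,0})(Ω₁) = -0.46545 + 0.00000j ; Y_{1,0}(Ω₂) = 0.20692 + 0.00000j ; Δ = -0.09631 + 0.00000j
  [+1]  conj(Y_{1,1})(Ω₁) = 0.00397 + 0.10502j ; Y_{1,1}(Ω₂) = -0.22237 - 0.22025j ; Δ = 0.02225 - 0.02423j
Σ over m = -0.05181 + 0.00000j; ×(4π/3) → -0.21704 + 0.00000j. Real part: -0.217041

-0.217041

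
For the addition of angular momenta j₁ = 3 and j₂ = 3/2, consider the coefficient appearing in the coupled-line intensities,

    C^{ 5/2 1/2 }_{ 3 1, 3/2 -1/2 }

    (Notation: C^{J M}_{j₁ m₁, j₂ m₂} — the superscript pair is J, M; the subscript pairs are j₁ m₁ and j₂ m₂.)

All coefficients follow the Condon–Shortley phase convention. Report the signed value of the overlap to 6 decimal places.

triangle: 2!·4!·1!/8! = 48/40320
(j±m)!: 4!·2!·1!·2!·3!·2! = 1152
prefactor² = (2J+1)·Δ·N² = 288/35
  k=0: +1/(0!·2!·2!·1!·2!·0!) = 1/8
  k=1: −1/(1!·1!·1!·0!·3!·1!) = -1/6
Σ = -1/24  ⇒  CG² = 288/35·(-1/24)² = 1/70
CG = −√(1/70) = -0.119523

−√(1/70) = -0.119523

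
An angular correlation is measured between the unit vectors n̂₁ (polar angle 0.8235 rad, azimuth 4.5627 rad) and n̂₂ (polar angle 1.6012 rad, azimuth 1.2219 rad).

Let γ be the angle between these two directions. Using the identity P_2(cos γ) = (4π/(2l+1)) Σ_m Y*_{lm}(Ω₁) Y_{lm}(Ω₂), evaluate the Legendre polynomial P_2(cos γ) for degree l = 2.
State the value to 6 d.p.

Addition theorem: P_2(cos γ) = (4π/5) Σ_m Y*_{lm}(Ω₁) Y_{lm}(Ω₂), m = −2…2:
  m=-2: (-0.198596+0.061298i) × (-0.295714-0.247963i) = +0.073927+0.031118i  (running Σ = +0.073927+0.031118i)
  m=-1: (-0.057438-0.380846i) × (-0.008025+0.022060i) = +0.008862+0.001789i  (running Σ = +0.082789+0.032907i)
  m=0: (+0.121680-0.000000i) × (-0.314517+0.000000i) = -0.038270+0.000000i  (running Σ = +0.044519+0.032907i)
  m=1: (+0.057438-0.380846i) × (+0.008025+0.022060i) = +0.008862-0.001789i  (running Σ = +0.053381+0.031118i)
  m=2: (-0.198596-0.061298i) × (-0.295714+0.247963i) = +0.073927-0.031118i  (running Σ = +0.127308+0.000000i)
Accumulated sum +0.127308+0.000000i; after 4π/(2l+1) scaling, +0.319960+0.000000i ⇒ P_2 = 0.319960

0.319960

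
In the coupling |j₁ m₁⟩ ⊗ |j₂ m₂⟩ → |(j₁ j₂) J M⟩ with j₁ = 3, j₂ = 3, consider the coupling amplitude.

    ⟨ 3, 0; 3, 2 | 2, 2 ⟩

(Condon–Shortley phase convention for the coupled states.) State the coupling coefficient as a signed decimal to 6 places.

triangle: 4!*2!*2!/9! = 96/362880
(j±m)!: 3!*3!*5!*1!*4!*0! = 103680
prefactor² = (2J+1)*Δ*N² = 960/7
  k=3: −1/(3!*1!*0!*2!*2!*0!) = -1/24
Σ = -1/24  ⇒  CG² = 960/7*(-1/24)² = 5/21
CG = −√(5/21) = -0.487950

−√(5/21) = -0.487950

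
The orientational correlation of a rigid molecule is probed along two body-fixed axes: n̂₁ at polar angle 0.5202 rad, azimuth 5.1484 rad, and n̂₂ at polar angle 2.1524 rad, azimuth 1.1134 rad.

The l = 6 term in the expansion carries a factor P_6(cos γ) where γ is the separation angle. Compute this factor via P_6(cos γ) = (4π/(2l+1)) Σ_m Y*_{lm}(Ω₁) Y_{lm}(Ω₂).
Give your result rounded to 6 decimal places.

Expand P_6 via completeness: Σ_{m} conj(Y_{6,m}) at Ω₁ times Y_{6,m} at Ω₂ —
  m=-6: (0.00630 - 0.00365j) × (0.15162 - 0.06361j) = 0.00072 - 0.00095j  (running Σ = 0.00072 - 0.00095j)
  m=-5: (0.03613 + 0.02521j) × (-0.28247 - 0.24585j) = -0.00401 - 0.01600j  (running Σ = -0.00328 - 0.01696j)
  m=-4: (-0.02734 + 0.15622j) × (-0.10325 + 0.39004j) = -0.05811 - 0.02679j  (running Σ = -0.06139 - 0.04375j)
  m=-3: (-0.35407 + 0.09524j) × (0.06546 - 0.01317j) = -0.02192 + 0.01090j  (running Σ = -0.08331 - 0.03285j)
  m=-2: (-0.31862 - 0.37922j) × (0.19788 + 0.25708j) = 0.03444 - 0.15695j  (running Σ = -0.04887 - 0.18980j)
  m=-1: (0.08405 - 0.18040j) × (0.08755 - 0.17786j) = -0.02473 - 0.03074j  (running Σ = -0.07360 - 0.22055j)
  m=0: (-0.37614 + 0.00000j) × (0.27638 + 0.00000j) = -0.10396 + 0.00000j  (running Σ = -0.17756 - 0.22055j)
  m=1: (-0.08405 - 0.18040j) × (-0.08755 - 0.17786j) = -0.02473 + 0.03074j  (running Σ = -0.20229 - 0.18980j)
  m=2: (-0.31862 + 0.37922j) × (0.19788 - 0.25708j) = 0.03444 + 0.15695j  (running Σ = -0.16785 - 0.03285j)
  m=3: (0.35407 + 0.09524j) × (-0.06546 - 0.01317j) = -0.02192 - 0.01090j  (running Σ = -0.18977 - 0.04375j)
  m=4: (-0.02734 - 0.15622j) × (-0.10325 - 0.39004j) = -0.05811 + 0.02679j  (running Σ = -0.24787 - 0.01696j)
  m=5: (-0.03613 + 0.02521j) × (0.28247 - 0.24585j) = -0.00401 + 0.01600j  (running Σ = -0.25188 - 0.00095j)
  m=6: (0.00630 + 0.00365j) × (0.15162 + 0.06361j) = 0.00072 + 0.00095j  (running Σ = -0.25116 - 0.00000j)
Σ over m = -0.25116 - 0.00000j; ×(4π/13) → -0.24278 - 0.00000j. Real part: -0.242781

-0.242781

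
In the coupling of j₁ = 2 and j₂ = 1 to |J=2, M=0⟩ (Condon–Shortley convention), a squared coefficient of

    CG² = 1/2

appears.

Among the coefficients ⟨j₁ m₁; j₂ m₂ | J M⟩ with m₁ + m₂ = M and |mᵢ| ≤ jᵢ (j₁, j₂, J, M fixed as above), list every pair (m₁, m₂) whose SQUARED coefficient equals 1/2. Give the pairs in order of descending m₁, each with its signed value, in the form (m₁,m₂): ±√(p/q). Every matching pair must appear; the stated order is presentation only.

(1,-1): +√(1/2); (-1,1): −√(1/2)

Admissible pairs with m₁+m₂ = M = 0: (-1,1), (0,0), (1,-1)
  (m₁,m₂)=(1,-1): CG² = 1/2, CG = +√(1/2)   ← matches the target
  (m₁,m₂)=(0,0): CG² = 0/1, CG = 0
  (m₁,m₂)=(-1,1): CG² = 1/2, CG = −√(1/2)   ← matches the target
Pairs with CG² = 1/2: (1,-1): +√(1/2); (-1,1): −√(1/2)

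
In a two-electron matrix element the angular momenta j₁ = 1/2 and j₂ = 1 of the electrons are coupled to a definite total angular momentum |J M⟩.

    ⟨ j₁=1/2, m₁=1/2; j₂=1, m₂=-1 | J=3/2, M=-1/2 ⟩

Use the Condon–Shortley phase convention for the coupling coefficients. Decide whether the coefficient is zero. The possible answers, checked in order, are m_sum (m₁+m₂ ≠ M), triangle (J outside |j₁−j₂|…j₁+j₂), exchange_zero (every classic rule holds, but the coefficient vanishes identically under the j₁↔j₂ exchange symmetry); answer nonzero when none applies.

m-sum: m₁+m₂ = 1/2+(-1) = -1/2, M = -1/2  ✓
triangle: |j₁−j₂| = 1/2 ≤ J = 3/2 ≤ j₁+j₂ = 3/2  ✓
exchange: j₁≠j₂ or m₁≠m₂ — the exchange symmetry imposes no constraint here
value check: CG = +√(1/3) = +0.577350 ≠ 0

nonzero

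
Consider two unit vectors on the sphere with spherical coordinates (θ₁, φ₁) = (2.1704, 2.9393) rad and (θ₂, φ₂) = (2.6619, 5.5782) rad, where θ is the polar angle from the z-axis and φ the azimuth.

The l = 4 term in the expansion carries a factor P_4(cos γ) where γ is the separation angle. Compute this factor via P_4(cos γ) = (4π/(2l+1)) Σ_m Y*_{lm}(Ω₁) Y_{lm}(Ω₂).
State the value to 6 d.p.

0.274102

Addition theorem: P_4(cos γ) = (4π/9) Σ_m Y*_{lm}(Ω₁) Y_{lm}(Ω₂), m = −4…4:
  term(m=-4) = -0.00176 + 0.00373j   from Y*(Ω₁)=0.14186 - 0.14877j, Y(Ω₂)=-0.01905 + 0.00635j
  term(m=-3) = -0.00272 - 0.04329j   from Y*(Ω₁)=0.32646 - 0.22665j, Y(Ω₂)=0.05651 - 0.09338j
  term(m=-2) = 0.04824 + 0.07602j   from Y*(Ω₁)=0.25762 - 0.11031j, Y(Ω₂)=0.05145 + 0.31712j
  term(m=-1) = 0.07235 + 0.03978j   from Y*(Ω₁)=-0.16643 + 0.03413j, Y(Ω₂)=-0.37014 - 0.31493j
  term(m=+0) = -0.03591 + 0.00000j   from Y*(Ω₁)=-0.31780 + 0.00000j, Y(Ω₂)=0.11300 + 0.00000j
  term(m=+1) = 0.07235 - 0.03978j   from Y*(Ω₁)=0.16643 + 0.03413j, Y(Ω₂)=0.37014 - 0.31493j
  term(m=+2) = 0.04824 - 0.07602j   from Y*(Ω₁)=0.25762 + 0.11031j, Y(Ω₂)=0.05145 - 0.31712j
  term(m=+3) = -0.00272 + 0.04329j   from Y*(Ω₁)=-0.32646 - 0.22665j, Y(Ω₂)=-0.05651 - 0.09338j
  term(m=+4) = -0.00176 - 0.00373j   from Y*(Ω₁)=0.14186 + 0.14877j, Y(Ω₂)=-0.01905 - 0.00635j
Total Σ_m = 0.19631 - 0.00000j. Multiply by 1.396263: 0.27410 - 0.00000j. P_4(cos γ) = 0.274102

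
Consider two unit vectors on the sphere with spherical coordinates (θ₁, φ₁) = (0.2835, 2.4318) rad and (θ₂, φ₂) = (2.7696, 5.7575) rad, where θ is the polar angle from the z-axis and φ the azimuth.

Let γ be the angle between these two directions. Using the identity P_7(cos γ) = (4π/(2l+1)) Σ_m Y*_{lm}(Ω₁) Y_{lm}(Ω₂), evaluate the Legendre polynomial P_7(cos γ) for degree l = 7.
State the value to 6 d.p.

-0.848228

Addition theorem: P_7(cos γ) = (4π/15) Σ_m Y*_{lm}(Ω₁) Y_{lm}(Ω₂), m = −7…7:
  [-7]  conj(Y_{7,-7})(Ω₁) = -0.000017-0.000065i ; Y_{7,-7}(Ω₂) = -0.000360-0.000215i ; Δ = -0.000000+0.000000i
  [-6]  conj(Y_{7,-6})(Ω₁) = -0.000377+0.000773i ; Y_{7,-6}(Ω₂) = +0.004019+0.000050i ; Δ = -0.000002+0.000003i
  [-5]  conj(Y_{7,-5})(Ω₁) = +0.006336-0.002734i ; Y_{7,-5}(Ω₂) = -0.020852+0.011751i ; Δ = -0.000100+0.000131i
  [-4]  conj(Y_{7,-4})(Ω₁) = -0.036987-0.011540i ; Y_{7,-4}(Ω₂) = +0.050128-0.085175i ; Δ = -0.002837+0.002572i
  [-3]  conj(Y_{7,-3})(Ω₁) = +0.081694+0.130715i ; Y_{7,-3}(Ω₂) = -0.001777+0.283848i ; Δ = -0.037248+0.022956i
  [-2]  conj(Y_{7,-2})(Ω₁) = +0.062150-0.407879i ; Y_{7,-2}(Ω₂) = -0.260414-0.455428i ; Δ = -0.201944+0.077912i
  [-1]  conj(Y_{7,-1})(Ω₁) = -0.472180+0.405682i ; Y_{7,-1}(Ω₂) = +0.396848+0.230226i ; Δ = -0.280782+0.052286i
  [+0]  conj(Y_{7,0})(Ω₁) = +0.165903-0.000000i ; Y_{7,0}(Ω₂) = +0.200892+0.000000i ; Δ = +0.033329+0.000000i
  [+1]  conj(Y_{7,1})(Ω₁) = +0.472180+0.405682i ; Y_{7,1}(Ω₂) = -0.396848+0.230226i ; Δ = -0.280782-0.052286i
  [+2]  conj(Y_{7,2})(Ω₁) = +0.062150+0.407879i ; Y_{7,2}(Ω₂) = -0.260414+0.455428i ; Δ = -0.201944-0.077912i
  [+3]  conj(Y_{7,3})(Ω₁) = -0.081694+0.130715i ; Y_{7,3}(Ω₂) = +0.001777+0.283848i ; Δ = -0.037248-0.022956i
  [+4]  conj(Y_{7,4})(Ω₁) = -0.036987+0.011540i ; Y_{7,4}(Ω₂) = +0.050128+0.085175i ; Δ = -0.002837-0.002572i
  [+5]  conj(Y_{7,5})(Ω₁) = -0.006336-0.002734i ; Y_{7,5}(Ω₂) = +0.020852+0.011751i ; Δ = -0.000100-0.000131i
  [+6]  conj(Y_{7,6})(Ω₁) = -0.000377-0.000773i ; Y_{7,6}(Ω₂) = +0.004019-0.000050i ; Δ = -0.000002-0.000003i
  [+7]  conj(Y_{7,7})(Ω₁) = +0.000017-0.000065i ; Y_{7,7}(Ω₂) = +0.000360-0.000215i ; Δ = -0.000000-0.000000i
Total Σ_m = -1.012498-0.000000i. Multiply by 0.837758: -0.848228-0.000000i. P_7(cos γ) = -0.848228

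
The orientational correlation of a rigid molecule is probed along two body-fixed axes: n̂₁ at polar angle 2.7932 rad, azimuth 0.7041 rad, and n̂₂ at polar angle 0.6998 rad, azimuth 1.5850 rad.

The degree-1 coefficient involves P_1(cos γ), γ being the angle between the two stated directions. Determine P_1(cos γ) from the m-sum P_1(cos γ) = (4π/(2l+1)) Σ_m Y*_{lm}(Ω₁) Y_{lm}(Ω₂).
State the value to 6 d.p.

-0.579072

Expand P_1 via completeness: Σ_{m} conj(Y_{1,m}) at Ω₁ times Y_{1,m} at Ω₂ —
  m=-1: Y*=+0.089899+0.076353i  Y=-0.003161-0.222498i  product +0.016704-0.020244i
  m=+0: Y*=-0.459249-0.000000i  Y=+0.373767+0.000000i  product -0.171652-0.000000i
  m=+1: Y*=-0.089899+0.076353i  Y=+0.003161-0.222498i  product +0.016704+0.020244i
Σ over m = -0.138243+0.000000i; ×(4π/3) → -0.579072+0.000000i. Real part: -0.579072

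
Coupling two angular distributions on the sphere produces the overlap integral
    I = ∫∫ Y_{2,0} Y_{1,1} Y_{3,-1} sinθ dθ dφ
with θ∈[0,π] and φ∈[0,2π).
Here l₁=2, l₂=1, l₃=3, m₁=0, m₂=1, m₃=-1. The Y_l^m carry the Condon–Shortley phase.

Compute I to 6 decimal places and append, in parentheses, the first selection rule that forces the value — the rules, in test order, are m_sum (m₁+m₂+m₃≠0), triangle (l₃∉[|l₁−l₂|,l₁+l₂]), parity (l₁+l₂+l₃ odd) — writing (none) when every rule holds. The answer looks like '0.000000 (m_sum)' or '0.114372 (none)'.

Checks pass: Σm=0; 6 even; l₃=3∈[1,3].
(2·2+1)(2·1+1)(2·3+1) = 105
Δ: 0! 4! 2! / 7! → 1/105
sum: t=0:+1/4 = 1/4
3j²(2 1 3; 0 0 0) = Δ·Π!·Σ² = 3/35  (sign -1)
sum: t=0:+1/8 = 1/8
3j²(2 1 3; 0 1 -1) = Δ·Π!·Σ² = 2/35  (sign +1)
combine: 4πI² = 105·3/35·2/35 = 18/35
take √, sign -1: I = -0.20230066
No selection rule forces the value: the integral is nonzero (none).

-0.202301 (none)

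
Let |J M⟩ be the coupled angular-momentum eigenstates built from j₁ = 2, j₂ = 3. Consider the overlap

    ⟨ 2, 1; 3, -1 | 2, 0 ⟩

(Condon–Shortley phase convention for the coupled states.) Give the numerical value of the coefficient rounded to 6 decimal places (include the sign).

−√(1/7) = -0.377964

√[5·3!1!3!/8! · 3!1!2!4!2!2!] = √(36/7)
  +(−1)^0/∏(0,3,1,2,0,1)! = 1/12  (running 1/12)
  +(−1)^1/∏(1,2,0,1,1,2)! = -1/4  (running -1/6)
⟨..|..⟩ = √(36/7)·(-1/6) = -0.377964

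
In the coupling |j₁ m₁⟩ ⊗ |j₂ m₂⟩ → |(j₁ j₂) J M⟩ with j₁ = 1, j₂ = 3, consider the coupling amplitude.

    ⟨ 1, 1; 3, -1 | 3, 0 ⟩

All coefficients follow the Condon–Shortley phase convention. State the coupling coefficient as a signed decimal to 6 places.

+0.707107

√[7·1!1!5!/8! · 2!0!2!4!3!3!] = √(72)
  +(−1)^0/∏(0,1,0,2,1,3)! = 1/12  (running 1/12)
⟨..|..⟩ = √(72)·(1/12) = +0.707107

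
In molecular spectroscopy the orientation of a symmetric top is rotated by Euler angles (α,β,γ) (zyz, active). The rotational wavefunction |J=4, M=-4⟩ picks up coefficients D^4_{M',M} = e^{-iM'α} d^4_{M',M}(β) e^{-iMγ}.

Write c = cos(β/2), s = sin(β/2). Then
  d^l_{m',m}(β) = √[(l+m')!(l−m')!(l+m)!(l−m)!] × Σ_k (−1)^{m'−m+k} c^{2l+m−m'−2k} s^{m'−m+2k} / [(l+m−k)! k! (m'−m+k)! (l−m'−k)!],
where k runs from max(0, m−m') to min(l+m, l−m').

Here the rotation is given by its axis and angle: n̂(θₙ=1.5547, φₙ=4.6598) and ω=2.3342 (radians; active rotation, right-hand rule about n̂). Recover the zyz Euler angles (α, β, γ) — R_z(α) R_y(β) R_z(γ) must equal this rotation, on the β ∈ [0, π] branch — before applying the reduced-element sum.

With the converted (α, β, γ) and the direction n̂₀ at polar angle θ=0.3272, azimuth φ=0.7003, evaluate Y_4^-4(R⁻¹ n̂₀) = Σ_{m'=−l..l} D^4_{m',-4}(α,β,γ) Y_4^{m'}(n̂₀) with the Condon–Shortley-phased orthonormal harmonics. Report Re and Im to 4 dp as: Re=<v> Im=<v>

Axis–angle → zyz. n̂ = (sinθₙcosφₙ, sinθₙsinφₙ, cosθₙ) = (-0.052558, -0.998488, +0.016096), ω = 2.3342.
R = I cosω + sinω [n̂]ₓ + (1−cosω) n̂n̂ᵀ gives
  R = [-0.686712, +0.077132, -0.722825; +0.100390, +0.994890, +0.010790; +0.719964, -0.065155, -0.690946]
β = atan2(√(R₁₃²+R₂₃²), R₃₃) = 2.333594; α = atan2(R₂₃, R₁₃) mod 2π = 3.126667; γ = atan2(R₃₂, −R₃₁) mod 2π = 3.231845
Need the full column D^4_{m',-4} for m'=−4..4 at α=3.1267, β=2.3336, γ=3.2318.
cos(β/2)=0.393099, sin(β/2)=0.919496
d^4_{-4,-4}: single k=0 term ⇒ +0.000570;  D = +0.000544+0.000169i
d^4_{-3,-4}: single k=0 term ⇒ -0.003772;  D = +0.003585+0.001173i
d^4_{-2,-4}: single k=0 term ⇒ +0.016508;  D = +0.015611+0.005367i
d^4_{-1,-4}: single k=0 term ⇒ -0.054608;  D = +0.051370+0.018524i
d^4_{0,-4}: single k=0 term ⇒ +0.142809;  D = +0.133604+0.050443i
d^4_{1,-4}: single k=0 term ⇒ -0.298779;  D = +0.277913+0.109694i
d^4_{2,-4}: single k=0 term ⇒ +0.494177;  D = +0.456907+0.188273i
d^4_{3,-4}: single k=0 term ⇒ -0.617869;  D = +0.567693+0.243898i
d^4_{4,-4}: single k=0 term ⇒ +0.510975;  D = +0.466417+0.208687i
Y_4^{m'}(θ=0.3272,φ=0.7003) and Σ D·Y over m':
  (+0.0005+0.0002i)·(-0.0045-0.0016i)  (+0.0036+0.0012i)·(-0.0199-0.0339i)  (+0.0156+0.0054i)·(+0.0309-0.1797i)  (+0.0514+0.0185i)·(+0.3608-0.3041i)  (+0.1336+0.0504i)·(+0.4487+0.0000i)  (+0.2779+0.1097i)·(-0.3608-0.3041i)  (+0.4569+0.1883i)·(+0.0309+0.1797i)  (+0.5677+0.2439i)·(+0.0199-0.0339i)  (+0.4664+0.2087i)·(-0.0045+0.0016i)
Y_4^-4(R⁻¹ n̂) = +0.016064-0.039856i

Re=0.0161 Im=-0.0399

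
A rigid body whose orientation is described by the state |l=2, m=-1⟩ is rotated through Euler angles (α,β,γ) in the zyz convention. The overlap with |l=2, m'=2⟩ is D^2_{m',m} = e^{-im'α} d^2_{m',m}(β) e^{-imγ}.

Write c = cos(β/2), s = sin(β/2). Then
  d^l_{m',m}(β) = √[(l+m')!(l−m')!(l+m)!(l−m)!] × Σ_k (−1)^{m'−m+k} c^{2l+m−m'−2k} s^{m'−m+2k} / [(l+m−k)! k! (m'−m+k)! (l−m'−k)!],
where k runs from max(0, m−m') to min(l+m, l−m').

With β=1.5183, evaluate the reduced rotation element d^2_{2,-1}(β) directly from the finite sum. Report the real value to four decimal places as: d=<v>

d^2_{2,-1}(β=1.5183) via the finite sum:
c=cos(1.518300/2)=0.725421, s=sin(1.518300/2)=0.688305; N=√[24·1·1·6]=12.000000
k∈{0} keeps every argument non-negative
  k=0: (−1)^3·12.0000/(6)·0.7254^1·0.6883^3 = -0.473111
d^2_{2,-1}(1.5183) = -0.473111

d=-0.4731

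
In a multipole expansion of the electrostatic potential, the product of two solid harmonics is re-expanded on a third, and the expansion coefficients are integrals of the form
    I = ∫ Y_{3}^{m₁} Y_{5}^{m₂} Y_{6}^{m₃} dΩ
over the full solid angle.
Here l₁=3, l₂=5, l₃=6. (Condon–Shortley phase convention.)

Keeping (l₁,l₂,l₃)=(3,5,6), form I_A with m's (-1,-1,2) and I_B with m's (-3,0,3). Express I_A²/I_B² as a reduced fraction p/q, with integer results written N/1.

1/2

Shared (l₁,l₂,l₃)=(3,5,6): N and (l;000)² cancel in I_A²/I_B².
A: Δ = 2!·4!·8!/15! = 1/675675; Racah Σ t=0..2: t=0:+1/27648 t=1:−1/4320 t=2:+1/11520 = -1/9216; ⇒ 3j(3 5 6; -1 -1 2)² = 2/143, sgn -1
B: Δ = 2!·4!·8!/15! = 1/675675; Racah Σ t=2..2: t=2:+1/34560 = 1/34560; ⇒ 3j(3 5 6; -3 0 3)² = 4/143, sgn -1
I_A²/I_B² = (2/143)/(4/143) = 1/2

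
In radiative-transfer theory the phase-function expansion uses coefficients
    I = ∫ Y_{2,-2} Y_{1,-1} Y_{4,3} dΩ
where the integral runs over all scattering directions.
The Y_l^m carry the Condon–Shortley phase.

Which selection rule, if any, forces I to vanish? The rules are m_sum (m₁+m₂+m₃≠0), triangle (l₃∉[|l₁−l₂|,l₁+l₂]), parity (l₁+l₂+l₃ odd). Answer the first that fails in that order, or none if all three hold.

azimuthal sum: -2 − 1 + 3 = 0  ✓
l₃ must lie in [1,3]; have l₃=4  ✗
L = 2 + 1 + 4 = 7 (odd)

triangle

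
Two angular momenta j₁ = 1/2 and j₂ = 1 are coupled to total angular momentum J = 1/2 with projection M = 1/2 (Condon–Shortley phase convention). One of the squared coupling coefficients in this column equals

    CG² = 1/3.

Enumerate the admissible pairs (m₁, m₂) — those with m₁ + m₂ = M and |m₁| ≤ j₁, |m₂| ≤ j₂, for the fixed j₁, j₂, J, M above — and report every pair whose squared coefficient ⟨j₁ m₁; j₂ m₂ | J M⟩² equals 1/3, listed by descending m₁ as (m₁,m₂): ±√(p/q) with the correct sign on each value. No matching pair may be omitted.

(1/2,0): +√(1/3)

Admissible pairs with m₁+m₂ = M = 1/2: (-1/2,1), (1/2,0)
  (m₁,m₂)=(1/2,0): CG² = 1/3, CG = +√(1/3)   ← matches the target
  (m₁,m₂)=(-1/2,1): CG² = 2/3, CG = −√(2/3)
Pairs with CG² = 1/3: (1/2,0): +√(1/3)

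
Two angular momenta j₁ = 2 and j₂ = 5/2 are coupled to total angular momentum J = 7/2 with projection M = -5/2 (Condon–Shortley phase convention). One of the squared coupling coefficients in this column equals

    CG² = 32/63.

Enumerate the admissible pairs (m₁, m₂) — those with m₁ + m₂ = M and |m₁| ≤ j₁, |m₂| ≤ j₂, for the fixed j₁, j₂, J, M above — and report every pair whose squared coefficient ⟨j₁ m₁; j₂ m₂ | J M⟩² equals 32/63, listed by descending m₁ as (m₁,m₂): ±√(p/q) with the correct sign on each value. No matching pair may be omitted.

Admissible pairs with m₁+m₂ = M = -5/2: (-2,-1/2), (-1,-3/2), (0,-5/2)
  (m₁,m₂)=(0,-5/2): CG² = 10/21, CG = +√(10/21)
  (m₁,m₂)=(-1,-3/2): CG² = 1/63, CG = +√(1/63)
  (m₁,m₂)=(-2,-1/2): CG² = 32/63, CG = −√(32/63)   ← matches the target
Pairs with CG² = 32/63: (-2,-1/2): −√(32/63)

(-2,-1/2): −√(32/63)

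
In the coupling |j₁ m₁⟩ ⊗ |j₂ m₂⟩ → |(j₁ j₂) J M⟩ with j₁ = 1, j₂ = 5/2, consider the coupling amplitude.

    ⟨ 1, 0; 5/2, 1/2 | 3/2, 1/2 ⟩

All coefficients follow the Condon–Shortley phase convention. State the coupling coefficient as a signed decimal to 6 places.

triangle: 2!×0!×3!/6! = 12/720
(j±m)!: 1!×1!×3!×2!×2!×1! = 24
prefactor² = (2J+1)×Δ×N² = 8/5
  k=1: −1/(1!×1!×0!×2!×0!×1!) = -1/2
Σ = -1/2  ⇒  CG² = 8/5×(-1/2)² = 2/5
CG = −√(2/5) = -0.632456

−√(2/5) = -0.632456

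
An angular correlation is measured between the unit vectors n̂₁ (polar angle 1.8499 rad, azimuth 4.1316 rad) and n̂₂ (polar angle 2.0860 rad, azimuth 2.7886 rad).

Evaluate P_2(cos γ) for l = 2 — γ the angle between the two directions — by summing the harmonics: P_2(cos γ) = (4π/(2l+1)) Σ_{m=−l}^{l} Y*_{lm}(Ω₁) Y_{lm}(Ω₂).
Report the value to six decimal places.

-0.341902

Expand P_2 via completeness: Σ_{m} conj(Y_{2,m}) at Ω₁ times Y_{2,m} at Ω₂ —
  m=-2: Y*=(-0.142031, 0.327484)  Y=(0.222585, 0.189769)  product (-0.093760, 0.045940)
  m=-1: Y*=(0.112259, 0.171049)  Y=(0.310810, 0.114510)  product (0.015304, 0.066018)
  m=+0: Y*=(-0.243580, -0.000000)  Y=(-0.085693, 0.000000)  product (0.020873, 0.000000)
  m=+1: Y*=(-0.112259, 0.171049)  Y=(-0.310810, 0.114510)  product (0.015304, -0.066018)
  m=+2: Y*=(-0.142031, -0.327484)  Y=(0.222585, -0.189769)  product (-0.093760, -0.045940)
Accumulated sum (-0.136039, 0.000000); after 4π/(2l+1) scaling, (-0.341902, 0.000000) ⇒ P_2 = -0.341902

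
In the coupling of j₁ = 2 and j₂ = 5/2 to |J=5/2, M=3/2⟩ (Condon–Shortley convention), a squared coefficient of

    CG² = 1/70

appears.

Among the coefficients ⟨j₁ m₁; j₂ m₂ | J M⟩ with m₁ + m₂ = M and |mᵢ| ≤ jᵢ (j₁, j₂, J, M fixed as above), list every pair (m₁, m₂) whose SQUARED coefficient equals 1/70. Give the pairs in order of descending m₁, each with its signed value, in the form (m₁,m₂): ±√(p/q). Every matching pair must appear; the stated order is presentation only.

Admissible pairs with m₁+m₂ = M = 3/2: (-1,5/2), (0,3/2), (1,1/2), (2,-1/2)
  (m₁,m₂)=(2,-1/2): CG² = 27/70, CG = +√(27/70)
  (m₁,m₂)=(1,1/2): CG² = 6/35, CG = −√(6/35)
  (m₁,m₂)=(0,3/2): CG² = 1/70, CG = −√(1/70)   ← matches the target
  (m₁,m₂)=(-1,5/2): CG² = 3/7, CG = +√(3/7)
Pairs with CG² = 1/70: (0,3/2): −√(1/70)

(0,3/2): −√(1/70)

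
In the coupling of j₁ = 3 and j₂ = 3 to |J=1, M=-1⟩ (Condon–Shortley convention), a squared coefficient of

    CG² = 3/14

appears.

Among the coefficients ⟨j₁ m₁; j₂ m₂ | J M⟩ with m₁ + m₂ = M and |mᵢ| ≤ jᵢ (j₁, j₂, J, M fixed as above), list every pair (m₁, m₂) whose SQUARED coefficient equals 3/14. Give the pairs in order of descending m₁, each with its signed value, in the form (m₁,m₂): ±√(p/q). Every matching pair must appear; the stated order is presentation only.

(0,-1): +√(3/14); (-1,0): −√(3/14)

Admissible pairs with m₁+m₂ = M = -1: (-3,2), (-2,1), (-1,0), (0,-1), (1,-2), (2,-3)
  (m₁,m₂)=(2,-3): CG² = 3/28, CG = +√(3/28)
  (m₁,m₂)=(1,-2): CG² = 5/28, CG = −√(5/28)
  (m₁,m₂)=(0,-1): CG² = 3/14, CG = +√(3/14)   ← matches the target
  (m₁,m₂)=(-1,0): CG² = 3/14, CG = −√(3/14)   ← matches the target
  (m₁,m₂)=(-2,1): CG² = 5/28, CG = +√(5/28)
  (m₁,m₂)=(-3,2): CG² = 3/28, CG = −√(3/28)
Pairs with CG² = 3/14: (0,-1): +√(3/14); (-1,0): −√(3/14)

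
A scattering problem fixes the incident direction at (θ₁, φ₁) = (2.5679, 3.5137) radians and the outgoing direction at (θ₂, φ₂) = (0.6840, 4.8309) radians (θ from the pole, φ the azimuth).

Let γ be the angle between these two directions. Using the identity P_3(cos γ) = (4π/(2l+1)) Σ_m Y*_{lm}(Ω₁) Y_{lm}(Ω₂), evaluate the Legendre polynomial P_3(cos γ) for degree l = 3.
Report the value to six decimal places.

Addition theorem: P_3(cos γ) = (4π/7) Σ_m Y*_{lm}(Ω₁) Y_{lm}(Ω₂), m = −3…3:
  term(m=-3) = (-0.004841, 0.005086)   from Y*(Ω₁)=(-0.029281, -0.059931), Y(Ω₂)=(-0.036644, -0.098688)
  term(m=-2) = (0.069902, 0.038843)   from Y*(Ω₁)=(-0.185997, -0.171275), Y(Ω₂)=(-0.307436, 0.074265)
  term(m=-1) = (0.045502, -0.175566)   from Y*(Ω₁)=(-0.412936, -0.161165), Y(Ω₂)=(0.048376, 0.406284)
  term(m=+0) = (-0.000168, -0.000000)   from Y*(Ω₁)=(-0.165235, -0.000000), Y(Ω₂)=(0.001019, 0.000000)
  term(m=+1) = (0.045502, 0.175566)   from Y*(Ω₁)=(0.412936, -0.161165), Y(Ω₂)=(-0.048376, 0.406284)
  term(m=+2) = (0.069902, -0.038843)   from Y*(Ω₁)=(-0.185997, 0.171275), Y(Ω₂)=(-0.307436, -0.074265)
  term(m=+3) = (-0.004841, -0.005086)   from Y*(Ω₁)=(0.029281, -0.059931), Y(Ω₂)=(0.036644, -0.098688)
Σ over m = (0.220957, 0.000000); ×(4π/7) → (0.396662, 0.000000). Real part: 0.396662

0.396662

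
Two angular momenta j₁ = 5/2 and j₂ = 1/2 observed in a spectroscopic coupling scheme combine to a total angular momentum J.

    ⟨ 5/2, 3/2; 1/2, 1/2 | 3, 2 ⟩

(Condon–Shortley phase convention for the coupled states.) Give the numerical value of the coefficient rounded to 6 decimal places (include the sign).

j₁+j₂−J=0  J+j₁−j₂=5  J−j₁+j₂=1  j₁+j₂+J+1=7
(j₁±m₁, j₂±m₂, J±M) = (4,1,1,0,5,1)
P² = 480
sum k=0..0:
  [0] +1/24 = 1/24
S = 1/24
C² = P²·S² = 5/6 ; C = +0.912871

+0.912871  (= +√(5/6))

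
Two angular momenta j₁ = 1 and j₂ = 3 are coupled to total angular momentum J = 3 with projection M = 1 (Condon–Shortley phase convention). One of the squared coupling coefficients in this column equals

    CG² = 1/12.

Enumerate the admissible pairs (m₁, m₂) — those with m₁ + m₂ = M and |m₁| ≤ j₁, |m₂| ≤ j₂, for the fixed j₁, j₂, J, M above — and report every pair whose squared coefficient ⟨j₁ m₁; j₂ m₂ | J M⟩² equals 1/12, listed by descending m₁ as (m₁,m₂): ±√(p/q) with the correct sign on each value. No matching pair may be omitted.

Admissible pairs with m₁+m₂ = M = 1: (-1,2), (0,1), (1,0)
  (m₁,m₂)=(1,0): CG² = 1/2, CG = +√(1/2)
  (m₁,m₂)=(0,1): CG² = 1/12, CG = −√(1/12)   ← matches the target
  (m₁,m₂)=(-1,2): CG² = 5/12, CG = −√(5/12)
Pairs with CG² = 1/12: (0,1): −√(1/12)

(0,1): −√(1/12)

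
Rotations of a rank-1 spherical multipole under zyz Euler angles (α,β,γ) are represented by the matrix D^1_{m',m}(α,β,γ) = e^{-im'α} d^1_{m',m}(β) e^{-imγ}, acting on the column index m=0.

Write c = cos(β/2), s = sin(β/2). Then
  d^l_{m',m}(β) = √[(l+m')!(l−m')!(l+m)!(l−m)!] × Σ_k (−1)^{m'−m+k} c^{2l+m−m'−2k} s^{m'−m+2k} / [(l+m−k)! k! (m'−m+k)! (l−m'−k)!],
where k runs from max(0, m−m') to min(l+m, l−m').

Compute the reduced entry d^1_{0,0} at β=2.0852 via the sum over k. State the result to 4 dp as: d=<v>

d^1_{0,0}(β=2.0852) via the finite sum:
With c≡cos(β/2)=0.503976 and s≡sin(β/2)=0.863717, N=[1·1·1·1]^{1/2}=1.000000
k: max(0,(0)−(0))=0 … min(1+(0),1−(0))=1
  k=0: (−1)^0·1.0000/(1)·0.5040^2·0.8637^0 = +0.253992
  k=1: (−1)^1·1.0000/(1)·0.5040^0·0.8637^2 = -0.746008
d^1_{0,0}(2.0852) = +0.253992 -0.746008 = -0.492016

d=-0.4920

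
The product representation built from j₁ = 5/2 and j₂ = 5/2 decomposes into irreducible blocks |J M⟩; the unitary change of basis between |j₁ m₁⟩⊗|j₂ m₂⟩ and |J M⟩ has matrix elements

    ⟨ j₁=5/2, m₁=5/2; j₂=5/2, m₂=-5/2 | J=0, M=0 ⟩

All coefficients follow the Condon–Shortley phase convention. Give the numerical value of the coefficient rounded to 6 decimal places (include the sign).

√[1·5!0!0!/6! · 5!0!0!5!0!0!] = √(2400)
  +(−1)^0/∏(0,5,0,0,0,0)! = 1/120  (running 1/120)
⟨..|..⟩ = √(2400)·(1/120) = +0.408248

+0.408248  (= +√(1/6))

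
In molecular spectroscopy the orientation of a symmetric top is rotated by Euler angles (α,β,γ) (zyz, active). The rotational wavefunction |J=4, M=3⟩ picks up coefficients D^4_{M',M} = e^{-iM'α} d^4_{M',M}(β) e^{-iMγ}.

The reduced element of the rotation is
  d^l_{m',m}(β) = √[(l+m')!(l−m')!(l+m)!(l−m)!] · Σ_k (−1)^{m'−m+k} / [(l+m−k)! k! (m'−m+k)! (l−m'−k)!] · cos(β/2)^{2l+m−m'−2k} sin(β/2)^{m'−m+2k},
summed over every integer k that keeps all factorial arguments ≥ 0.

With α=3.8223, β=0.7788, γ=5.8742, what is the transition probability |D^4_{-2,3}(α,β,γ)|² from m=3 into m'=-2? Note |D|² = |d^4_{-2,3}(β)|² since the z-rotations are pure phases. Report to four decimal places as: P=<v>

P=0.0044

D^4_{-2,3}(3.8223,0.7788,5.8742) = e^{-i·-2·3.8223}·d^4_{-2,3}(0.7788)·e^{-i·3·5.8742}. Compute d first:
c=cos(0.778800/2)=0.925137, s=sin(0.778800/2)=0.379633; N=√[2·720·5040·1]=2693.993318
k∈{5,6} keeps every argument non-negative
  k=5: (−1)^0·2693.9933/(240)·0.9251^3·0.3796^5 = +0.070085
  k=6: (−1)^1·2693.9933/(720)·0.9251^1·0.3796^7 = -0.003934
d^4_{-2,3}(0.7788) = +0.070085 -0.003934 = +0.066151
|D^4_{-2,3}|² = |d^4_{-2,3}(β)|² = (+0.066151)² = 0.004376 (the z-rotation phases have unit modulus)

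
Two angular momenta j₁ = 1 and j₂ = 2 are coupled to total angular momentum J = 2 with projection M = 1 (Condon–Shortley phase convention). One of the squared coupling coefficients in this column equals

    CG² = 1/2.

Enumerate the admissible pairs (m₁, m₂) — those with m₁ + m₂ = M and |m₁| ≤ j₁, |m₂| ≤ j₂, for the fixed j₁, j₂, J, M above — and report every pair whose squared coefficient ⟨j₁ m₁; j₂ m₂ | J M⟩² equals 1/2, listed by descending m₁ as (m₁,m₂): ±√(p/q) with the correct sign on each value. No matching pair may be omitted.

Admissible pairs with m₁+m₂ = M = 1: (-1,2), (0,1), (1,0)
  (m₁,m₂)=(1,0): CG² = 1/2, CG = +√(1/2)   ← matches the target
  (m₁,m₂)=(0,1): CG² = 1/6, CG = −√(1/6)
  (m₁,m₂)=(-1,2): CG² = 1/3, CG = −√(1/3)
Pairs with CG² = 1/2: (1,0): +√(1/2)

(1,0): +√(1/2)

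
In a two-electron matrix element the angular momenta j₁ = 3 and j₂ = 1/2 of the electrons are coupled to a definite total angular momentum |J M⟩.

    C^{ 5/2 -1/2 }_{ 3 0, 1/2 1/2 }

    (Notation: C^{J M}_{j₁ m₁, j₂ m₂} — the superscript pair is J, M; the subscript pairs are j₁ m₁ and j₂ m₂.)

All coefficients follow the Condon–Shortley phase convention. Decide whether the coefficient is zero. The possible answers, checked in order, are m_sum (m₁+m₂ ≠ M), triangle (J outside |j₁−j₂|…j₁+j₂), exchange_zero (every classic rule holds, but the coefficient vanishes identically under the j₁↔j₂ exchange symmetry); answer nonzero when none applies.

m_sum

m-sum: m₁+m₂ = 0+1/2 = 1/2, M = -1/2  ✗ ⇒ coefficient is 0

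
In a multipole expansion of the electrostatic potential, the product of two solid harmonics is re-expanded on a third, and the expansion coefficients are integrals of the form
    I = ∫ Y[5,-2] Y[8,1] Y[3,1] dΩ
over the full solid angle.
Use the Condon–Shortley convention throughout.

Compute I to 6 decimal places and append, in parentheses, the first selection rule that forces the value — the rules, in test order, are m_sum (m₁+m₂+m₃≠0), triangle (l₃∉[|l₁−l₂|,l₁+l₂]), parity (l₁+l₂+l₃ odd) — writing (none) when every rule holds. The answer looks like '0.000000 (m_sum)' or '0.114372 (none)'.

-0.149027 (none)

Checks pass: Σm=0; 16 even; l₃=3∈[3,13].
(2·5+1)(2·8+1)(2·3+1) = 1309
Δ: 10! 0! 6! / 17! → 1/136136
sum: t=5:−1/518400 = -1/518400
3j²(5 8 3; 0 0 0) = Δ·Π!·Σ² = 56/2431  (sign +1)
sum: t=7:−1/1451520 = -1/1451520
3j²(5 8 3; -2 1 1) = Δ·Π!·Σ² = 45/4862  (sign -1)
combine: 4πI² = 1309·56/2431·45/4862 = 8820/31603
take √, sign -1: I = -0.14902708
No selection rule forces the value: the integral is nonzero (none).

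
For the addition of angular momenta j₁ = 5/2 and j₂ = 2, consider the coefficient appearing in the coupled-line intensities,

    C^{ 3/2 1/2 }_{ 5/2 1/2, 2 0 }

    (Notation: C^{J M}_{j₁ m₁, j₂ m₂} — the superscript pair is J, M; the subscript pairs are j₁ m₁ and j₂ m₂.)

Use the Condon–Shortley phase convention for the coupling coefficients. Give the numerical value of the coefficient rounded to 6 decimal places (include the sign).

j₁+j₂−J=3  J+j₁−j₂=2  J−j₁+j₂=1  j₁+j₂+J+1=7
(j₁±m₁, j₂±m₂, J±M) = (3,2,2,2,2,1)
P² = 32/35
sum k=1..2:
  [1] −1/2 = -1/2
  [2] +1/4 = 1/4
S = -1/4
C² = P²·S² = 2/35 ; C = -0.239046

−√(2/35) = -0.239046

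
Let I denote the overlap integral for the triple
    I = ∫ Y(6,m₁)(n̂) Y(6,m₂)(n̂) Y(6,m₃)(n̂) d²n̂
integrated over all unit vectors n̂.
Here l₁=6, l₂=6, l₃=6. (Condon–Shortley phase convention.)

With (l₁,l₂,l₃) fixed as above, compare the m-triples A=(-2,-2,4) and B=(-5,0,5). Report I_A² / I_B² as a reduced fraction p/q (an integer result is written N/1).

Shared (l₁,l₂,l₃)=(6,6,6): N and (l;000)² cancel in I_A²/I_B².
A: Δ = 6!·6!·6!/19! = 1/325909584; Racah Σ t=2..4: t=2:+1/1658880 t=3:−1/518400 t=4:+1/1658880 = -1/1382400; ⇒ 3j(6 6 6; -2 -2 4)² = 504/46189, sgn -1
B: Δ = 6!·6!·6!/19! = 1/325909584; Racah Σ t=5..6: t=5:−1/10368000 t=6:+1/62208000 = -1/12441600; ⇒ 3j(6 6 6; -5 0 5)² = 275/16796, sgn +1
I_A²/I_B² = (504/46189)/(275/16796) = 2016/3025

2016/3025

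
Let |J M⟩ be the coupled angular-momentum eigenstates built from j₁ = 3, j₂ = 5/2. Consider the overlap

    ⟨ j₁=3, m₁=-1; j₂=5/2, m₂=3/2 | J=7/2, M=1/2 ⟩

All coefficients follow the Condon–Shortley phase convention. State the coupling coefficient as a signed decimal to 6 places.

+√(8/63) ≈ +0.356348

j₁+j₂−J=2  J+j₁−j₂=4  J−j₁+j₂=3  j₁+j₂+J+1=10
(j₁±m₁, j₂±m₂, J±M) = (2,4,4,1,4,3)
P² = 18432/175
sum k=1..2:
  [1] −1/36 = -1/36
  [2] +1/16 = 1/16
S = 5/144
C² = P²·S² = 8/63 ; C = +0.356348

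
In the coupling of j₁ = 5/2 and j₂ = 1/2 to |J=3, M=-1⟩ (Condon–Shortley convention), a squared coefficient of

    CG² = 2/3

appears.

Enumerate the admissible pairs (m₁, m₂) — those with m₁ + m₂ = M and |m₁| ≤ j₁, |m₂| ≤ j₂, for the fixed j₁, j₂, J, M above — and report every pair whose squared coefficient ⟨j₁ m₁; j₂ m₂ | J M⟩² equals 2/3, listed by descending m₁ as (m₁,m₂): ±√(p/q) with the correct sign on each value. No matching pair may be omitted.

(-1/2,-1/2): +√(2/3)

Admissible pairs with m₁+m₂ = M = -1: (-3/2,1/2), (-1/2,-1/2)
  (m₁,m₂)=(-1/2,-1/2): CG² = 2/3, CG = +√(2/3)   ← matches the target
  (m₁,m₂)=(-3/2,1/2): CG² = 1/3, CG = +√(1/3)
Pairs with CG² = 2/3: (-1/2,-1/2): +√(2/3)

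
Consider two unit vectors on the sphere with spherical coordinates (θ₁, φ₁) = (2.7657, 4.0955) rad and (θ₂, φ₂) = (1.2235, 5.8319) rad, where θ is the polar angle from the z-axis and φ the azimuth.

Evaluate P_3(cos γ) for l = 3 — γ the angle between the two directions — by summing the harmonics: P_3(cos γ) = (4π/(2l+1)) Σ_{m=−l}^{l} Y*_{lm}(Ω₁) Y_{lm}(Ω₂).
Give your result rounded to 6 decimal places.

0.429988

Term-by-term m-sum for l=3 (normalisation 4π/7 = 1.795196):
  m=-3: (0.01984 - 0.00570j) × (0.07466 + 0.33874j) = 0.00341 + 0.00629j  (running Σ = 0.00341 + 0.00629j)
  m=-2: (0.04236 - 0.12090j) × (0.19055 + 0.24140j) = 0.03726 - 0.01281j  (running Σ = 0.04067 - 0.00652j)
  m=-1: (-0.22829 - 0.32188j) × (-0.11507 - 0.05577j) = 0.00832 + 0.04977j  (running Σ = 0.04899 + 0.04325j)
  m=0: (-0.46034 + 0.00000j) × (-0.30747 + 0.00000j) = 0.14154 + 0.00000j  (running Σ = 0.19053 + 0.04325j)
  m=1: (0.22829 - 0.32188j) × (0.11507 - 0.05577j) = 0.00832 - 0.04977j  (running Σ = 0.19885 - 0.00652j)
  m=2: (0.04236 + 0.12090j) × (0.19055 - 0.24140j) = 0.03726 + 0.01281j  (running Σ = 0.23611 + 0.00629j)
  m=3: (-0.01984 - 0.00570j) × (-0.07466 + 0.33874j) = 0.00341 - 0.00629j  (running Σ = 0.23952 - 0.00000j)
Σ over m = 0.23952 - 0.00000j; ×(4π/7) → 0.42999 - 0.00000j. Real part: 0.429988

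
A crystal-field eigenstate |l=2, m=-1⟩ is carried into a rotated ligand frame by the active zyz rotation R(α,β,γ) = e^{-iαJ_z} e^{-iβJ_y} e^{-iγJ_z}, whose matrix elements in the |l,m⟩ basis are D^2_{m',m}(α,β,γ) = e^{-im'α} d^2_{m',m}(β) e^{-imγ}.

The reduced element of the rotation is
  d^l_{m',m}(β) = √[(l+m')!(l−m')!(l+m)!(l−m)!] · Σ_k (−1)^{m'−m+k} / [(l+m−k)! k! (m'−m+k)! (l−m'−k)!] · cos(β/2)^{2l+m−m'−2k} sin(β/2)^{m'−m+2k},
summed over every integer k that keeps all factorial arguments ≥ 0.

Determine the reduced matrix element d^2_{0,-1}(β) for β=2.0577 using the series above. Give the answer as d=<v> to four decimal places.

d=0.5065

d^2_{0,-1}(β=2.0577) via the finite sum:
With c≡cos(β/2)=0.515804 and s≡sin(β/2)=0.856706, N=[2·2·1·6]^{1/2}=4.898979
k: max(0,(-1)−(0))=0 … min(2+(-1),2−(0))=1
  k=0: (−1)^1·4.8990/(2)·0.5158^3·0.8567^1 = -0.287980
  k=1: (−1)^2·4.8990/(2)·0.5158^1·0.8567^3 = +0.794432
d^2_{0,-1}(2.0577) = -0.287980 +0.794432 = +0.506452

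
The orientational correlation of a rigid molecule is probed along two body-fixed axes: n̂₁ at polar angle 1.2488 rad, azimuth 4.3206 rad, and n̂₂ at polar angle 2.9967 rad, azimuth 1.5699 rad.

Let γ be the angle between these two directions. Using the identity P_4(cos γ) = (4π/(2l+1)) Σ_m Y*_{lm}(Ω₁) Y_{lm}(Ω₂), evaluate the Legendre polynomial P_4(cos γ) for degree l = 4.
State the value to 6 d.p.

Addition theorem: P_4(cos γ) = (4π/9) Σ_m Y*_{lm}(Ω₁) Y_{lm}(Ω₂), m = −4…4:
  m=-4: (+0.001304-0.358332i) × (+0.000192+0.000001i) = +0.000000-0.000069i  (running Σ = +0.000000-0.000069i)
  m=-3: (+0.312025+0.130244i) × (+0.000010-0.003728i) = +0.000489-0.001162i  (running Σ = +0.000489-0.001231i)
  m=-2: (+0.063752-0.063521i) × (-0.040826-0.000073i) = -0.002607+0.002589i  (running Σ = -0.002118+0.001358i)
  m=-1: (+0.124671+0.301758i) × (-0.000233+0.260502i) = -0.078638+0.032407i  (running Σ = -0.080756+0.033764i)
  m=0: (+0.036666-0.000000i) × (+0.759679+0.000000i) = +0.027854+0.000000i  (running Σ = -0.052901+0.033764i)
  m=1: (-0.124671+0.301758i) × (+0.000233+0.260502i) = -0.078638-0.032407i  (running Σ = -0.131539+0.001358i)
  m=2: (+0.063752+0.063521i) × (-0.040826+0.000073i) = -0.002607-0.002589i  (running Σ = -0.134147-0.001231i)
  m=3: (-0.312025+0.130244i) × (-0.000010-0.003728i) = +0.000489+0.001162i  (running Σ = -0.133658-0.000069i)
  m=4: (+0.001304+0.358332i) × (+0.000192-0.000001i) = +0.000000+0.000069i  (running Σ = -0.133657+0.000000i)
Accumulated sum -0.133657+0.000000i; after 4π/(2l+1) scaling, -0.186621+0.000000i ⇒ P_4 = -0.186621

-0.186621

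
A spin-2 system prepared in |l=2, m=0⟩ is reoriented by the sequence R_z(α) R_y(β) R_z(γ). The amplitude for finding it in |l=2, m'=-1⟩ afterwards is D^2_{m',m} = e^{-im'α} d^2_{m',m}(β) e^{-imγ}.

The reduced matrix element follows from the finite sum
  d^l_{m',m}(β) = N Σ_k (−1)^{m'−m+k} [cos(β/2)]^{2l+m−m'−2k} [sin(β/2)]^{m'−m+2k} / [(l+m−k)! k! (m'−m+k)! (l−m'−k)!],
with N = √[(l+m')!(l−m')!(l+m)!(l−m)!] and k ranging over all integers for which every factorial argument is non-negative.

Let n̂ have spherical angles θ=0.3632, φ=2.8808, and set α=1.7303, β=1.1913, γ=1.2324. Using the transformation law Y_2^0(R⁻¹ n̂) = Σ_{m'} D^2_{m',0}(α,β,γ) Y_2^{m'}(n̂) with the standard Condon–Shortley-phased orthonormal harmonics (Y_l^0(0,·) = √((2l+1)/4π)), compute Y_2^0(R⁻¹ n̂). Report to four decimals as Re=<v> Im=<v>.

Need the full column D^2_{m',0} for m'=−2..2 at α=1.7303, β=1.1913, γ=1.2324.
cos(β/2)=0.827784, sin(β/2)=0.561047
d^2_{-2,0}: single k=2 term ⇒ +0.528333;  D = -0.501677-0.165698i
d^2_{-1,0}: k∈[1..2] ⇒ +0.779518 -0.358088 = +0.421429;  D = -0.066935+0.416080i
d^2_{0,0}: k∈[0..2] ⇒ +0.469535 -0.862765 +0.099082 = -0.294147;  D = -0.294147+0.000000i
d^2_{1,0}: k∈[0..1] ⇒ -0.779518 +0.358088 = -0.421429;  D = +0.066935+0.416080i
d^2_{2,0}: single k=0 term ⇒ +0.528333;  D = -0.501677+0.165698i
Y_2^{m'}(θ=0.3632,φ=2.8808) and Σ D·Y over m':
  (-0.5017-0.1657i)·(+0.0423+0.0243i)  (-0.0669+0.4161i)·(-0.2479-0.0662i)  (-0.2941+0.0000i)·(+0.5114+0.0000i)  (+0.0669+0.4161i)·(+0.2479-0.0662i)  (-0.5017+0.1657i)·(+0.0423-0.0243i)
Y_2^0(R⁻¹ n̂) = -0.096545+0.000000i

Re=-0.0965 Im=0.0000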